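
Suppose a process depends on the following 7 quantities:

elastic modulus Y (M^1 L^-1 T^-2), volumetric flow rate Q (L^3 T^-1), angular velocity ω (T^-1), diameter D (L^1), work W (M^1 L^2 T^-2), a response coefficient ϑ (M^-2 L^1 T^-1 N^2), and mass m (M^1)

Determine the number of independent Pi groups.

3

There are 7 variables and 4 base dimensions (M, L, T, N).
The dimension matrix has rank 4.
Independent dimensionless groups: 7 − 4 = 3.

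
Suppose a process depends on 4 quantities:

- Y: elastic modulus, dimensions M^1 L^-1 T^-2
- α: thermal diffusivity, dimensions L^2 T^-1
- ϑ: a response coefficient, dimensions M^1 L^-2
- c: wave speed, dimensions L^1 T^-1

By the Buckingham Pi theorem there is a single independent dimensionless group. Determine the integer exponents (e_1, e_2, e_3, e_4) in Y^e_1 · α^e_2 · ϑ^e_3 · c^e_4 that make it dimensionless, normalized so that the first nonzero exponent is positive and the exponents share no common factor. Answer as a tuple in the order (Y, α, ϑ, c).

M: e_1·(1) + e_2·(0) + e_3·(1) + e_4·(0) = 0
L: e_1·(-1) + e_2·(2) + e_3·(-2) + e_4·(1) = 0
T: e_1·(-2) + e_2·(-1) + e_3·(0) + e_4·(-1) = 0
Solving this homogeneous linear system for the smallest-integer solution (first nonzero entry positive) gives (1, 1, -1, -3).

(1, 1, -1, -3)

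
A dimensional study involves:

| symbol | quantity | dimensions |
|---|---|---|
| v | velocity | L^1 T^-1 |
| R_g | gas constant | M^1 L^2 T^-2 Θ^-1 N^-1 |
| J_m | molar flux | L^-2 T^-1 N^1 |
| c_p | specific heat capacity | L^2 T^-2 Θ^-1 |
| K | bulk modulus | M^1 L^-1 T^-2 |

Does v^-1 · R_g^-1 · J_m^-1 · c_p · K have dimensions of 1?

yes

Sum the exponent of each base dimension across the product:
  M: −[v]_M − [R_g]_M − [J_m]_M + [c_p]_M + [K]_M = −(0) − (1) − (0) + (0) + (1) = 0
  L: −[v]_L − [R_g]_L − [J_m]_L + [c_p]_L + [K]_L = −(1) − (2) − (-2) + (2) + (-1) = 0
  T: −[v]_T − [R_g]_T − [J_m]_T + [c_p]_T + [K]_T = −(-1) − (-2) − (-1) + (-2) + (-2) = 0
  Θ: −[v]_Θ − [R_g]_Θ − [J_m]_Θ + [c_p]_Θ + [K]_Θ = −(0) − (-1) − (0) + (-1) + (0) = 0
  N: −[v]_N − [R_g]_N − [J_m]_N + [c_p]_N + [K]_N = −(0) − (-1) − (1) + (0) + (0) = 0
All base exponents vanish — dimensionless.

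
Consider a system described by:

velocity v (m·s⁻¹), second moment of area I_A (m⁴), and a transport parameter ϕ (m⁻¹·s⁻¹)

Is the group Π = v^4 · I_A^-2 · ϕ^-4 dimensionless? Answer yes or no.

yes

Sum the exponent of each base dimension across the product:
  M: 4·[v]_M − 2·[I_A]_M − 4·[ϕ]_M = 4·(0) − 2·(0) − 4·(0) = 0
  L: 4·[v]_L − 2·[I_A]_L − 4·[ϕ]_L = 4·(1) − 2·(4) − 4·(-1) = 0
  T: 4·[v]_T − 2·[I_A]_T − 4·[ϕ]_T = 4·(-1) − 2·(0) − 4·(-1) = 0
All base exponents vanish — dimensionless.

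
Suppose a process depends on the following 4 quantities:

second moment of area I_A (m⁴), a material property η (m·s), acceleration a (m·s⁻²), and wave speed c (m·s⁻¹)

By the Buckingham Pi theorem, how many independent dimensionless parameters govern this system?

There are 4 variables and 2 base dimensions (L, T).
The dimension matrix has rank 2.
Independent dimensionless groups: 4 − 2 = 2.

2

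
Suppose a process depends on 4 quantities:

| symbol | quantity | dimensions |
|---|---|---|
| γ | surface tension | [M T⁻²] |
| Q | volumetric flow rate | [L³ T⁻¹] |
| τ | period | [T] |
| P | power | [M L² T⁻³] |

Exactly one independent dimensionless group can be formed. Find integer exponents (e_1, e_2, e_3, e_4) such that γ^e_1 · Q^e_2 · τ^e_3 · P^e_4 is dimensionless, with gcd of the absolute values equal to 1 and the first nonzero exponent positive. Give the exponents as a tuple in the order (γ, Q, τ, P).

(3, 2, -1, -3)

M: e_1·(1) + e_2·(0) + e_3·(0) + e_4·(1) = 0
L: e_1·(0) + e_2·(3) + e_3·(0) + e_4·(2) = 0
T: e_1·(-2) + e_2·(-1) + e_3·(1) + e_4·(-3) = 0
Solving this homogeneous linear system for the smallest-integer solution (first nonzero entry positive) gives (3, 2, -1, -3).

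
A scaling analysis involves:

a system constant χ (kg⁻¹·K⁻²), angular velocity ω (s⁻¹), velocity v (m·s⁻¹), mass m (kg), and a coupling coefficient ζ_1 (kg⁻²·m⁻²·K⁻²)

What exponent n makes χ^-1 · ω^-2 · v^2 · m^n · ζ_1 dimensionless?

1

Balance the M exponent: (1)·n from m, plus −(-1) − 2·(0) + 2·(0) + (-2) = -1 from the rest, must sum to zero.
n − 1 = 0, so n = 1.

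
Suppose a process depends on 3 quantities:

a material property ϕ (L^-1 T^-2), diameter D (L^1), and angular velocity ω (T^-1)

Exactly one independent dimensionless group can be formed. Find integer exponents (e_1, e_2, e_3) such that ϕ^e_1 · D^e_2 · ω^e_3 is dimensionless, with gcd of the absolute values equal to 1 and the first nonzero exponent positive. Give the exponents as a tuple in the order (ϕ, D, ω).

(1, 1, -2)

L: e_1·(-1) + e_2·(1) + e_3·(0) = 0
T: e_1·(-2) + e_2·(0) + e_3·(-1) = 0
Solving this homogeneous linear system for the smallest-integer solution (first nonzero entry positive) gives (1, 1, -2).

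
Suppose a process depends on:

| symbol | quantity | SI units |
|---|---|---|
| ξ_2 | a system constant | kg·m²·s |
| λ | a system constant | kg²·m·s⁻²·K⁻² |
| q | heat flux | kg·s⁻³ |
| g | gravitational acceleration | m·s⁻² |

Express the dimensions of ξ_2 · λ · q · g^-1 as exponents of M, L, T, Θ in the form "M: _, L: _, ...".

M: 4, L: 2, T: -2, Θ: -2

Collect each base-dimension exponent across the product:
  M: (1) + (2) + (1) − (0) = 4
  L: (2) + (1) + (0) − (1) = 2
  T: (1) + (-2) + (-3) − (-2) = -2
  Θ: (0) + (-2) + (0) − (0) = -2
So the dimensions are [M⁴ L² T⁻² Θ⁻²].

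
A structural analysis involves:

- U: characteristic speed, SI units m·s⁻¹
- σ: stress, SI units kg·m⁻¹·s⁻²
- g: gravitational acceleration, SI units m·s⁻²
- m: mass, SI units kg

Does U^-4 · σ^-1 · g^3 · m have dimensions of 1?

yes

Sum the exponent of each base dimension across the product:
  M: −4·[U]_M − [σ]_M + 3·[g]_M + [m]_M = −4·(0) − (1) + 3·(0) + (1) = 0
  L: −4·[U]_L − [σ]_L + 3·[g]_L + [m]_L = −4·(1) − (-1) + 3·(1) + (0) = 0
  T: −4·[U]_T − [σ]_T + 3·[g]_T + [m]_T = −4·(-1) − (-2) + 3·(-2) + (0) = 0
All base exponents vanish — dimensionless.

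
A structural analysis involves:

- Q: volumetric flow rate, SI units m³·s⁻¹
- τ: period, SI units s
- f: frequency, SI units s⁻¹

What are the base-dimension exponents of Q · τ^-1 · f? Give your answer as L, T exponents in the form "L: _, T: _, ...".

L: 3, T: -3

Collect each base-dimension exponent across the product:
  L: (3) − (0) + (0) = 3
  T: (-1) − (1) + (-1) = -3
So the dimensions are [L³ T⁻³].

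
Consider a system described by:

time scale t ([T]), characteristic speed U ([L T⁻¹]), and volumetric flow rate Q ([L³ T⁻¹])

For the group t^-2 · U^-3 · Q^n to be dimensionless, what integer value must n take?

1

Balance the L exponent: (3)·n from Q, plus −2·(0) − 3·(1) = -3 from the rest, must sum to zero.
3n − 3 = 0, so n = 1.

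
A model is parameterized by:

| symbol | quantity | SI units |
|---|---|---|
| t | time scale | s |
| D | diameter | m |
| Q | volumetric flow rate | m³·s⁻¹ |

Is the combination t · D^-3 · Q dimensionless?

yes

Sum the exponent of each base dimension across the product:
  M: [t]_M − 3·[D]_M + [Q]_M = (0) − 3·(0) + (0) = 0
  L: [t]_L − 3·[D]_L + [Q]_L = (0) − 3·(1) + (3) = 0
  T: [t]_T − 3·[D]_T + [Q]_T = (1) − 3·(0) + (-1) = 0
  Θ: [t]_Θ − 3·[D]_Θ + [Q]_Θ = (0) − 3·(0) + (0) = 0
  N: [t]_N − 3·[D]_N + [Q]_N = (0) − 3·(0) + (0) = 0
All base exponents vanish — dimensionless.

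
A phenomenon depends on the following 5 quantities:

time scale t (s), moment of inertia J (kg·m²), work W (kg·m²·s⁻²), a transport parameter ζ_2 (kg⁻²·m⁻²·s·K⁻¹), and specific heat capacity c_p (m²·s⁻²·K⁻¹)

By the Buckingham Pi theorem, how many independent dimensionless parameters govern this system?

2

There are 5 variables and 4 base dimensions (M, L, T, Θ).
The dimension matrix has rank 3 (less than 4: the dimension vectors are linearly dependent).
Independent dimensionless groups: 5 − 3 = 2.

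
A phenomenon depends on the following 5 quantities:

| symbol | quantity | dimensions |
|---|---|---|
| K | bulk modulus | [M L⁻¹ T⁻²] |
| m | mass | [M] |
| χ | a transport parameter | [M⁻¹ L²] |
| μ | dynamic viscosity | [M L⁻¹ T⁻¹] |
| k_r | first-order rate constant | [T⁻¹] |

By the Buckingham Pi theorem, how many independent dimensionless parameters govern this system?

2

There are 5 variables and 3 base dimensions (M, L, T).
The dimension matrix has rank 3.
Independent dimensionless groups: 5 − 3 = 2.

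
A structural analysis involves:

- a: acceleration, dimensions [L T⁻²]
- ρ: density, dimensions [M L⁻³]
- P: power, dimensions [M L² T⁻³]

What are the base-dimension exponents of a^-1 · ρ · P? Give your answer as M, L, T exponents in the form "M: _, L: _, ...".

Collect each base-dimension exponent across the product:
  M: −(0) + (1) + (1) = 2
  L: −(1) + (-3) + (2) = -2
  T: −(-2) + (0) + (-3) = -1
So the dimensions are [M² L⁻² T⁻¹].

M: 2, L: -2, T: -1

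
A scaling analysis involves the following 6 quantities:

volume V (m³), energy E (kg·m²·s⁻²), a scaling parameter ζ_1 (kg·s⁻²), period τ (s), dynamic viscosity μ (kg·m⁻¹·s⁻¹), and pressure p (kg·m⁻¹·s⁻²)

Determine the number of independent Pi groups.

There are 6 variables and 3 base dimensions (M, L, T).
The dimension matrix has rank 3.
Independent dimensionless groups: 6 − 3 = 3.

3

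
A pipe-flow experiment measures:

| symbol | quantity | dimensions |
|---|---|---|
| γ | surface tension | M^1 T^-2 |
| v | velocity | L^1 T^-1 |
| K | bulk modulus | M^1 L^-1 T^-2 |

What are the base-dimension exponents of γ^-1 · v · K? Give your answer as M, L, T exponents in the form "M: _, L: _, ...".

Collect each base-dimension exponent across the product:
  M: −(1) + (0) + (1) = 0
  L: −(0) + (1) + (-1) = 0
  T: −(-2) + (-1) + (-2) = -1
So the dimensions are [T⁻¹].

M: 0, L: 0, T: -1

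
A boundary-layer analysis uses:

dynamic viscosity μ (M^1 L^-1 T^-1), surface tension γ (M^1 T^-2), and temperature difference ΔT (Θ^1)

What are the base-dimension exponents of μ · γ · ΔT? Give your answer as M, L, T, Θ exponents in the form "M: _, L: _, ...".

Collect each base-dimension exponent across the product:
  M: (1) + (1) + (0) = 2
  L: (-1) + (0) + (0) = -1
  T: (-1) + (-2) + (0) = -3
  Θ: (0) + (0) + (1) = 1
So the dimensions are [M² L⁻¹ T⁻³ Θ].

M: 2, L: -1, T: -3, Θ: 1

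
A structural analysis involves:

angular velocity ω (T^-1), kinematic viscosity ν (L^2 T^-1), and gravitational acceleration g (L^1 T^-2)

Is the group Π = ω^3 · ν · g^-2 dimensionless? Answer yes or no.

Sum the exponent of each base dimension across the product:
  L: 3·[ω]_L + [ν]_L − 2·[g]_L = 3·(0) + (2) − 2·(1) = 0
  T: 3·[ω]_T + [ν]_T − 2·[g]_T = 3·(-1) + (-1) − 2·(-2) = 0
All base exponents vanish — dimensionless.

yes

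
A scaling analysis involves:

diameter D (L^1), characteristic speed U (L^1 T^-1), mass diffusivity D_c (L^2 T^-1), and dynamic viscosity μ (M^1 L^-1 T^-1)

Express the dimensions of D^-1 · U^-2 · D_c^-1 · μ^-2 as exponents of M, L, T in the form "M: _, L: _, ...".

M: -2, L: -3, T: 5

Collect each base-dimension exponent across the product:
  M: −(0) − 2·(0) − (0) − 2·(1) = -2
  L: −(1) − 2·(1) − (2) − 2·(-1) = -3
  T: −(0) − 2·(-1) − (-1) − 2·(-1) = 5
So the dimensions are [M⁻² L⁻³ T⁵].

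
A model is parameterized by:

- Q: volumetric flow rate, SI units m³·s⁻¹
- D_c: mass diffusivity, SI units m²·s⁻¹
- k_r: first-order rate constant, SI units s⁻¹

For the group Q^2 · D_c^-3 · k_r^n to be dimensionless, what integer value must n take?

1

Balance the T exponent: (-1)·n from k_r, plus 2·(-1) − 3·(-1) = 1 from the rest, must sum to zero.
−n + 1 = 0, so n = 1.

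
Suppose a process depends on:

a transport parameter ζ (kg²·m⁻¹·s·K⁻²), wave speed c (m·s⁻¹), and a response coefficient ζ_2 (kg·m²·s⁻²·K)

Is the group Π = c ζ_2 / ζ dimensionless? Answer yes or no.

Sum the exponent of each base dimension across the product:
  M: −[ζ]_M + [c]_M + [ζ_2]_M = −(2) + (0) + (1) = -1
  L: −[ζ]_L + [c]_L + [ζ_2]_L = −(-1) + (1) + (2) = 4
  T: −[ζ]_T + [c]_T + [ζ_2]_T = −(1) + (-1) + (-2) = -4
  Θ: −[ζ]_Θ + [c]_Θ + [ζ_2]_Θ = −(-2) + (0) + (1) = 3
Net dimensions [M⁻¹ L⁴ T⁻⁴ Θ³] ≠ [1] — not dimensionless.

no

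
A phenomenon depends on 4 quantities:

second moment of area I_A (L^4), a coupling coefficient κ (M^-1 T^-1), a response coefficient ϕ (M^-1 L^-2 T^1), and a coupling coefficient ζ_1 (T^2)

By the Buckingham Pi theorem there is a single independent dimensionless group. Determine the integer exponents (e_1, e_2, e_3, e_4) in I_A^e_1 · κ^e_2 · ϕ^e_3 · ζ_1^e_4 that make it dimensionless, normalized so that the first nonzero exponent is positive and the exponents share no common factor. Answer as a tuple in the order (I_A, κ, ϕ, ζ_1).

M: e_1·(0) + e_2·(-1) + e_3·(-1) + e_4·(0) = 0
L: e_1·(4) + e_2·(0) + e_3·(-2) + e_4·(0) = 0
T: e_1·(0) + e_2·(-1) + e_3·(1) + e_4·(2) = 0
Solving this homogeneous linear system for the smallest-integer solution (first nonzero entry positive) gives (1, -2, 2, -2).

(1, -2, 2, -2)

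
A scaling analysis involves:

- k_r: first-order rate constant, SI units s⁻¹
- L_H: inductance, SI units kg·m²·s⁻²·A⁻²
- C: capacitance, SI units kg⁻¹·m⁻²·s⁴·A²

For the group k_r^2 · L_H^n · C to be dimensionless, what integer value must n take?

Balance the M exponent: (1)·n from L_H, plus 2·(0) + (-1) = -1 from the rest, must sum to zero.
n − 1 = 0, so n = 1.

1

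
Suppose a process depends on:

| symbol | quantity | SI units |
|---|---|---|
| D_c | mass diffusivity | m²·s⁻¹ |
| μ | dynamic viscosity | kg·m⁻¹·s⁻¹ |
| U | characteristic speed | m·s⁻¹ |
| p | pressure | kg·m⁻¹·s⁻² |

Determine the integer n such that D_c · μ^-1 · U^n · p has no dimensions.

Balance the L exponent: (1)·n from U, plus (2) − (-1) + (-1) = 2 from the rest, must sum to zero.
n + 2 = 0, so n = -2.

-2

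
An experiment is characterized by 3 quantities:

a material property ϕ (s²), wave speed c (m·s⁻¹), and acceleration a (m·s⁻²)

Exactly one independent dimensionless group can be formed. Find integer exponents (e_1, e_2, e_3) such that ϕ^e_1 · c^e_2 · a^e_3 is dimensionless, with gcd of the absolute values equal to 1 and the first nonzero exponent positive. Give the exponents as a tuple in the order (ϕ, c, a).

(1, -2, 2)

L: e_1·(0) + e_2·(1) + e_3·(1) = 0
T: e_1·(2) + e_2·(-1) + e_3·(-2) = 0
Solving this homogeneous linear system for the smallest-integer solution (first nonzero entry positive) gives (1, -2, 2).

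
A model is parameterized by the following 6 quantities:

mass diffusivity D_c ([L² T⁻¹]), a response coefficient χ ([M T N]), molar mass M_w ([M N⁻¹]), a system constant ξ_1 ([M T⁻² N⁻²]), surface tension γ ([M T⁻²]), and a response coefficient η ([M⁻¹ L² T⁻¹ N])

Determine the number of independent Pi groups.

There are 6 variables and 4 base dimensions (M, L, T, N).
The dimension matrix has rank 4.
Independent dimensionless groups: 6 − 4 = 2.

2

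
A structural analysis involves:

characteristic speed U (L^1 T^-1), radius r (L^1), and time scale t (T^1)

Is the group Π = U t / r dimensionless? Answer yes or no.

Sum the exponent of each base dimension across the product:
  M: [U]_M − [r]_M + [t]_M = (0) − (0) + (0) = 0
  L: [U]_L − [r]_L + [t]_L = (1) − (1) + (0) = 0
  T: [U]_T − [r]_T + [t]_T = (-1) − (0) + (1) = 0
All base exponents vanish — dimensionless.

yes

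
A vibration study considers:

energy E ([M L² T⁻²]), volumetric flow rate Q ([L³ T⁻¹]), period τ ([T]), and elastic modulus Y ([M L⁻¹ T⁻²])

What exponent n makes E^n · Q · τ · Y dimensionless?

-1

Balance the M exponent: (1)·n from E, plus (0) + (0) + (1) = 1 from the rest, must sum to zero.
n + 1 = 0, so n = -1.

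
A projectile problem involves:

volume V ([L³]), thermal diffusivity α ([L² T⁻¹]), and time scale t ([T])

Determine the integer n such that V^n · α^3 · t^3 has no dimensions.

-2

Balance the L exponent: (3)·n from V, plus 3·(2) + 3·(0) = 6 from the rest, must sum to zero.
3n + 6 = 0, so n = -2.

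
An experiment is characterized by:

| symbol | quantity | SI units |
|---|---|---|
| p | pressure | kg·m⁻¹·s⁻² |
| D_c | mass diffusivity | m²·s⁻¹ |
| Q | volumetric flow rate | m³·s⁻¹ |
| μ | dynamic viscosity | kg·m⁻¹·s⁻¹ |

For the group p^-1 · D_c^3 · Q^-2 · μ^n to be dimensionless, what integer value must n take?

Balance the M exponent: (1)·n from μ, plus −(1) + 3·(0) − 2·(0) = -1 from the rest, must sum to zero.
n − 1 = 0, so n = 1.

1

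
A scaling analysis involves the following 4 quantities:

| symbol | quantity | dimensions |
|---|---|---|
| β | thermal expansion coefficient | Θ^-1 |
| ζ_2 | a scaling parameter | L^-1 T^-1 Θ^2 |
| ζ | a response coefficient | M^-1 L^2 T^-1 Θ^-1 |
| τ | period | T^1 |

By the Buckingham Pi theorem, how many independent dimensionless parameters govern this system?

0

There are 4 variables and 4 base dimensions (M, L, T, Θ).
The dimension matrix has rank 4.
Independent dimensionless groups: 4 − 4 = 0.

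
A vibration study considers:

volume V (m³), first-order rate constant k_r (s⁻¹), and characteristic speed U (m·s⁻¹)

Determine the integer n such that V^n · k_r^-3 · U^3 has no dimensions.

Balance the L exponent: (3)·n from V, plus −3·(0) + 3·(1) = 3 from the rest, must sum to zero.
3n + 3 = 0, so n = -1.

-1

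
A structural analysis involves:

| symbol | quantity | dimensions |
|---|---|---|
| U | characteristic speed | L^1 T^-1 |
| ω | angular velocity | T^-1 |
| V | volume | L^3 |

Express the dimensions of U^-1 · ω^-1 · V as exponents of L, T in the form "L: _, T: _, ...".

L: 2, T: 2

Collect each base-dimension exponent across the product:
  L: −(1) − (0) + (3) = 2
  T: −(-1) − (-1) + (0) = 2
So the dimensions are [L² T²].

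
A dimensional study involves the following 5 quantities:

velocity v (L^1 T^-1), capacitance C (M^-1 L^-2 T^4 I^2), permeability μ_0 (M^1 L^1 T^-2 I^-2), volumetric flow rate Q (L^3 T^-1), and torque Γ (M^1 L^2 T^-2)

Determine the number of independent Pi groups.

There are 5 variables and 4 base dimensions (M, L, T, I).
The dimension matrix has rank 4.
Independent dimensionless groups: 5 − 4 = 1.

1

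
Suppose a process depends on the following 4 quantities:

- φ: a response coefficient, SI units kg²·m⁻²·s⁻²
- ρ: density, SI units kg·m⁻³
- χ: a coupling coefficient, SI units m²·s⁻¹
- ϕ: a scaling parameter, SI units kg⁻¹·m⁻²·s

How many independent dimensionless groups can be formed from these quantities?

1

There are 4 variables and 3 base dimensions (M, L, T).
The dimension matrix has rank 3.
Independent dimensionless groups: 4 − 3 = 1.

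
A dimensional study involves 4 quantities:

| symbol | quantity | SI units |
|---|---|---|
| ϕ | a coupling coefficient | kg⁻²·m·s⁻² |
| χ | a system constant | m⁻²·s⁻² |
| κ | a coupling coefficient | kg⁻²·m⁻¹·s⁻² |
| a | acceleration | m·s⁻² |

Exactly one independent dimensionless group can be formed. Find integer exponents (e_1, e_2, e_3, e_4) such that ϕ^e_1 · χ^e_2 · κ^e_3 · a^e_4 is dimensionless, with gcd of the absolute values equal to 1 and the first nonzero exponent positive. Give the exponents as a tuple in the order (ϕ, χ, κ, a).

(3, 2, -3, -2)

M: e_1·(-2) + e_2·(0) + e_3·(-2) + e_4·(0) = 0
L: e_1·(1) + e_2·(-2) + e_3·(-1) + e_4·(1) = 0
T: e_1·(-2) + e_2·(-2) + e_3·(-2) + e_4·(-2) = 0
Solving this homogeneous linear system for the smallest-integer solution (first nonzero entry positive) gives (3, 2, -3, -2).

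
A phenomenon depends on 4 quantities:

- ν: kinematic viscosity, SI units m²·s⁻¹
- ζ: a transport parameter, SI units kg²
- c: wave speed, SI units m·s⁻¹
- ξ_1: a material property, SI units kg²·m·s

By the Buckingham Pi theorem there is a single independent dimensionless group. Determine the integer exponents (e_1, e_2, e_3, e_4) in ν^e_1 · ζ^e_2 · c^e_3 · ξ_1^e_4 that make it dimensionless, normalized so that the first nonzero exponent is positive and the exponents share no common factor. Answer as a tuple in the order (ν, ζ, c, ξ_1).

M: e_1·(0) + e_2·(2) + e_3·(0) + e_4·(2) = 0
L: e_1·(2) + e_2·(0) + e_3·(1) + e_4·(1) = 0
T: e_1·(-1) + e_2·(0) + e_3·(-1) + e_4·(1) = 0
Solving this homogeneous linear system for the smallest-integer solution (first nonzero entry positive) gives (2, 1, -3, -1).

(2, 1, -3, -1)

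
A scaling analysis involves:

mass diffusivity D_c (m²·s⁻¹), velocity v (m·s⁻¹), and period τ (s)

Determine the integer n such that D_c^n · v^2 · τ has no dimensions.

Balance the L exponent: (2)·n from D_c, plus 2·(1) + (0) = 2 from the rest, must sum to zero.
2n + 2 = 0, so n = -1.

-1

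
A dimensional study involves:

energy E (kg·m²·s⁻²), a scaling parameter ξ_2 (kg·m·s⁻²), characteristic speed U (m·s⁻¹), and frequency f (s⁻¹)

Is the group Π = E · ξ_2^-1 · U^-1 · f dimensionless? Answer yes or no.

yes

Sum the exponent of each base dimension across the product:
  M: [E]_M − [ξ_2]_M − [U]_M + [f]_M = (1) − (1) − (0) + (0) = 0
  L: [E]_L − [ξ_2]_L − [U]_L + [f]_L = (2) − (1) − (1) + (0) = 0
  T: [E]_T − [ξ_2]_T − [U]_T + [f]_T = (-2) − (-2) − (-1) + (-1) = 0
All base exponents vanish — dimensionless.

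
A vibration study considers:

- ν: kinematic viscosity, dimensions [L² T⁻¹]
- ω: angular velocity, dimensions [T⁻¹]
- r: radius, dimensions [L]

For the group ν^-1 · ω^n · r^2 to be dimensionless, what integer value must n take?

Balance the T exponent: (-1)·n from ω, plus −(-1) + 2·(0) = 1 from the rest, must sum to zero.
−n + 1 = 0, so n = 1.

1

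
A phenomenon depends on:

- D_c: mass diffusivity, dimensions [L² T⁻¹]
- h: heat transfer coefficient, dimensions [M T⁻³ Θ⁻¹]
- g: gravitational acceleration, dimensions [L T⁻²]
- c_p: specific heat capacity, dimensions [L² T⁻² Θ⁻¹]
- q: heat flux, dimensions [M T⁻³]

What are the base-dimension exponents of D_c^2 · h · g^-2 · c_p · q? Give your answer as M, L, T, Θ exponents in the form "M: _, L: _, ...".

Collect each base-dimension exponent across the product:
  M: 2·(0) + (1) − 2·(0) + (0) + (1) = 2
  L: 2·(2) + (0) − 2·(1) + (2) + (0) = 4
  T: 2·(-1) + (-3) − 2·(-2) + (-2) + (-3) = -6
  Θ: 2·(0) + (-1) − 2·(0) + (-1) + (0) = -2
So the dimensions are [M² L⁴ T⁻⁶ Θ⁻²].

M: 2, L: 4, T: -6, Θ: -2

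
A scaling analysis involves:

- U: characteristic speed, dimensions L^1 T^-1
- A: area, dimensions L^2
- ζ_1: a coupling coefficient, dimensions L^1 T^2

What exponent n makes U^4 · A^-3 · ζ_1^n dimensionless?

2

Balance the L exponent: (1)·n from ζ_1, plus 4·(1) − 3·(2) = -2 from the rest, must sum to zero.
n − 2 = 0, so n = 2.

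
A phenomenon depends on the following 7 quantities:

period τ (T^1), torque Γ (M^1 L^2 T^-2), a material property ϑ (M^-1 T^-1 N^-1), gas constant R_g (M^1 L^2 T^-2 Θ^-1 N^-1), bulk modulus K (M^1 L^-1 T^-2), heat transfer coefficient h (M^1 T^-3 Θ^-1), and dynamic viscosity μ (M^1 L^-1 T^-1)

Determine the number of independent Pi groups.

There are 7 variables and 5 base dimensions (M, L, T, Θ, N).
The dimension matrix has rank 5.
Independent dimensionless groups: 7 − 5 = 2.

2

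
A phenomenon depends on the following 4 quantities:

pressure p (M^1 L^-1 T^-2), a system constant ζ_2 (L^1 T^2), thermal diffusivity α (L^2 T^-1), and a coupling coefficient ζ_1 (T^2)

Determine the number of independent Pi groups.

There are 4 variables and 3 base dimensions (M, L, T).
The dimension matrix has rank 3.
Independent dimensionless groups: 4 − 3 = 1.

1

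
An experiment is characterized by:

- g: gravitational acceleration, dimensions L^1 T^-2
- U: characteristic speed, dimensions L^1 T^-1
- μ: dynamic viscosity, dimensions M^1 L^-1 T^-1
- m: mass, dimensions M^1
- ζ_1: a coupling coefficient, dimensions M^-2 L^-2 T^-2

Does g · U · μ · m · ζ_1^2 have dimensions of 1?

Sum the exponent of each base dimension across the product:
  M: [g]_M + [U]_M + [μ]_M + [m]_M + 2·[ζ_1]_M = (0) + (0) + (1) + (1) + 2·(-2) = -2
  L: [g]_L + [U]_L + [μ]_L + [m]_L + 2·[ζ_1]_L = (1) + (1) + (-1) + (0) + 2·(-2) = -3
  T: [g]_T + [U]_T + [μ]_T + [m]_T + 2·[ζ_1]_T = (-2) + (-1) + (-1) + (0) + 2·(-2) = -8
Net dimensions [M⁻² L⁻³ T⁻⁸] ≠ [1] — not dimensionless.

no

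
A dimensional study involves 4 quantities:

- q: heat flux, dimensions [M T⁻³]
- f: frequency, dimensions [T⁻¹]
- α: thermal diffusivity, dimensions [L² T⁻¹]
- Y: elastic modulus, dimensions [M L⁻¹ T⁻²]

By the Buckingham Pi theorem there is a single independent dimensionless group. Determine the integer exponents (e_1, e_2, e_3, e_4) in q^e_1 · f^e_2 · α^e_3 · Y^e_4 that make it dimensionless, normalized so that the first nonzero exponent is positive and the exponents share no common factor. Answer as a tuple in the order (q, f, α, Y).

(2, -1, -1, -2)

M: e_1·(1) + e_2·(0) + e_3·(0) + e_4·(1) = 0
L: e_1·(0) + e_2·(0) + e_3·(2) + e_4·(-1) = 0
T: e_1·(-3) + e_2·(-1) + e_3·(-1) + e_4·(-2) = 0
Solving this homogeneous linear system for the smallest-integer solution (first nonzero entry positive) gives (2, -1, -1, -2).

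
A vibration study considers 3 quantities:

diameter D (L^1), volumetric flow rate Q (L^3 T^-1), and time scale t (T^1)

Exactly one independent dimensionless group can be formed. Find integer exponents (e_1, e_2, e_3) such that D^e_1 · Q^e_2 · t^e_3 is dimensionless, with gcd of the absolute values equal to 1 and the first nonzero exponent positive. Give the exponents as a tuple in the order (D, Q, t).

L: e_1·(1) + e_2·(3) + e_3·(0) = 0
T: e_1·(0) + e_2·(-1) + e_3·(1) = 0
Solving this homogeneous linear system for the smallest-integer solution (first nonzero entry positive) gives (3, -1, -1).

(3, -1, -1)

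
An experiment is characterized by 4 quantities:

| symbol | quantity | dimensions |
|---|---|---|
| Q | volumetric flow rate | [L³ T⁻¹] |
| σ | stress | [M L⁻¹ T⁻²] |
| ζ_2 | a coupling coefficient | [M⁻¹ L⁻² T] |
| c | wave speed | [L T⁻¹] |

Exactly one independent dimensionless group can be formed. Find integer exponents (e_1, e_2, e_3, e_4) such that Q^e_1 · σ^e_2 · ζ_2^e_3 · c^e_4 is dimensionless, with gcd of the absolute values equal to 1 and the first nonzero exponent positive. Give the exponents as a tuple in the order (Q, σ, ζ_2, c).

M: e_1·(0) + e_2·(1) + e_3·(-1) + e_4·(0) = 0
L: e_1·(3) + e_2·(-1) + e_3·(-2) + e_4·(1) = 0
T: e_1·(-1) + e_2·(-2) + e_3·(1) + e_4·(-1) = 0
Solving this homogeneous linear system for the smallest-integer solution (first nonzero entry positive) gives (2, 1, 1, -3).

(2, 1, 1, -3)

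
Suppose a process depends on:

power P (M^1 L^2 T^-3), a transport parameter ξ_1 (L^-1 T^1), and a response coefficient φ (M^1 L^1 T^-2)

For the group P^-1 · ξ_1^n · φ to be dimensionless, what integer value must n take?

Balance the L exponent: (-1)·n from ξ_1, plus −(2) + (1) = -1 from the rest, must sum to zero.
−n − 1 = 0, so n = -1.

-1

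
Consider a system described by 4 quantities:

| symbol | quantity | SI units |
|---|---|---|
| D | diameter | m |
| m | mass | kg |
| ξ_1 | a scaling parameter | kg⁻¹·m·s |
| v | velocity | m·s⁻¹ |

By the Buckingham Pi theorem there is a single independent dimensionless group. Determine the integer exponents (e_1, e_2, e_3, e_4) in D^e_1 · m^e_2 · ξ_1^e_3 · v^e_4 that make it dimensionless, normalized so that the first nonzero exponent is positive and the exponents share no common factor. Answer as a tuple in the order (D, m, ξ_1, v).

M: e_1·(0) + e_2·(1) + e_3·(-1) + e_4·(0) = 0
L: e_1·(1) + e_2·(0) + e_3·(1) + e_4·(1) = 0
T: e_1·(0) + e_2·(0) + e_3·(1) + e_4·(-1) = 0
Solving this homogeneous linear system for the smallest-integer solution (first nonzero entry positive) gives (2, -1, -1, -1).

(2, -1, -1, -1)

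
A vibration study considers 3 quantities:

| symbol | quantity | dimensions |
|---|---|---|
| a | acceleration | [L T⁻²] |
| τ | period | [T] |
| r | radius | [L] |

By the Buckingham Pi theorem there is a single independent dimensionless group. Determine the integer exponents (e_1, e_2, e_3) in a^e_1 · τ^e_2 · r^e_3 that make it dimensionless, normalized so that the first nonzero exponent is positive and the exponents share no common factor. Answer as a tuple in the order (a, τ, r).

(1, 2, -1)

L: e_1·(1) + e_2·(0) + e_3·(1) = 0
T: e_1·(-2) + e_2·(1) + e_3·(0) = 0
Solving this homogeneous linear system for the smallest-integer solution (first nonzero entry positive) gives (1, 2, -1).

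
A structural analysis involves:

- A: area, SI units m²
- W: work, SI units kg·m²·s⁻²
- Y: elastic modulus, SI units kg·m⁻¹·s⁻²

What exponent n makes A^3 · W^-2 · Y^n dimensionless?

Balance the M exponent: (1)·n from Y, plus 3·(0) − 2·(1) = -2 from the rest, must sum to zero.
n − 2 = 0, so n = 2.

2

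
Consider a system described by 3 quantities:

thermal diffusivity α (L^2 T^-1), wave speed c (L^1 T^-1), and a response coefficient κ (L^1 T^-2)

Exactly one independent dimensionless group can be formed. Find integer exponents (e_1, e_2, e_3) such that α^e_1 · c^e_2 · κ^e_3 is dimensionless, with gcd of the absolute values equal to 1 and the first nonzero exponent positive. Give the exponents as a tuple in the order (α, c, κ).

L: e_1·(2) + e_2·(1) + e_3·(1) = 0
T: e_1·(-1) + e_2·(-1) + e_3·(-2) = 0
Solving this homogeneous linear system for the smallest-integer solution (first nonzero entry positive) gives (1, -3, 1).

(1, -3, 1)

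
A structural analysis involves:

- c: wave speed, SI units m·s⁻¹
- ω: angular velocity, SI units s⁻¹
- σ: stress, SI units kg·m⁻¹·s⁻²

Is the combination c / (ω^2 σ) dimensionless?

no

Sum the exponent of each base dimension across the product:
  M: [c]_M − 2·[ω]_M − [σ]_M = (0) − 2·(0) − (1) = -1
  L: [c]_L − 2·[ω]_L − [σ]_L = (1) − 2·(0) − (-1) = 2
  T: [c]_T − 2·[ω]_T − [σ]_T = (-1) − 2·(-1) − (-2) = 3
Net dimensions [M⁻¹ L² T³] ≠ [1] — not dimensionless.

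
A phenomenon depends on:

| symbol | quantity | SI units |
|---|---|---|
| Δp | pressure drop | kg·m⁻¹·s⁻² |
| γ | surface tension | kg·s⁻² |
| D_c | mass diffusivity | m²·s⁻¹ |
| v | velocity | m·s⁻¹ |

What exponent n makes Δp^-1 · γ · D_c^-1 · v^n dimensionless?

1

Balance the L exponent: (1)·n from v, plus −(-1) + (0) − (2) = -1 from the rest, must sum to zero.
n − 1 = 0, so n = 1.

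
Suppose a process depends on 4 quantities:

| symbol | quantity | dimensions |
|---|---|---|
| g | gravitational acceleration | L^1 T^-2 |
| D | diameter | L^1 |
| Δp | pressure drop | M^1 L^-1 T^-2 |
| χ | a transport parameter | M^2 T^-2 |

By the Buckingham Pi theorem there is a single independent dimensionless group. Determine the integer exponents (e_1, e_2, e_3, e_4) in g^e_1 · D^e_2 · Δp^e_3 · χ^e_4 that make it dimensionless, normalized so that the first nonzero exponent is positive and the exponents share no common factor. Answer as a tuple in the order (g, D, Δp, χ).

(1, -3, -2, 1)

M: e_1·(0) + e_2·(0) + e_3·(1) + e_4·(2) = 0
L: e_1·(1) + e_2·(1) + e_3·(-1) + e_4·(0) = 0
T: e_1·(-2) + e_2·(0) + e_3·(-2) + e_4·(-2) = 0
Solving this homogeneous linear system for the smallest-integer solution (first nonzero entry positive) gives (1, -3, -2, 1).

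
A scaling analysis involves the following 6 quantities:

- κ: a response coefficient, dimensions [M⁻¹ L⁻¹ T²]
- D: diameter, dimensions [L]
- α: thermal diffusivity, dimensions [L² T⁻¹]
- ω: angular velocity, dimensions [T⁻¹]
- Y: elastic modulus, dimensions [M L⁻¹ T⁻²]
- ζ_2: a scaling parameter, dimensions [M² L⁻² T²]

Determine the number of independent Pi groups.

3

There are 6 variables and 3 base dimensions (M, L, T).
The dimension matrix has rank 3.
Independent dimensionless groups: 6 − 3 = 3.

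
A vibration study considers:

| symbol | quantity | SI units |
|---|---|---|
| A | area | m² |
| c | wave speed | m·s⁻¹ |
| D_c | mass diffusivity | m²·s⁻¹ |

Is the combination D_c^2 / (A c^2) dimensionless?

yes

Sum the exponent of each base dimension across the product:
  M: −[A]_M − 2·[c]_M + 2·[D_c]_M = −(0) − 2·(0) + 2·(0) = 0
  L: −[A]_L − 2·[c]_L + 2·[D_c]_L = −(2) − 2·(1) + 2·(2) = 0
  T: −[A]_T − 2·[c]_T + 2·[D_c]_T = −(0) − 2·(-1) + 2·(-1) = 0
All base exponents vanish — dimensionless.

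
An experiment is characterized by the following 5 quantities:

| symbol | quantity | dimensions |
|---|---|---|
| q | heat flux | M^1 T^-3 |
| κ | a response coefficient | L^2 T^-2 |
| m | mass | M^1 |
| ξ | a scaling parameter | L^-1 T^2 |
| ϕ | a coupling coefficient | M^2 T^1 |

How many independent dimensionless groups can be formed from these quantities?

2

There are 5 variables and 3 base dimensions (M, L, T).
The dimension matrix has rank 3.
Independent dimensionless groups: 5 − 3 = 2.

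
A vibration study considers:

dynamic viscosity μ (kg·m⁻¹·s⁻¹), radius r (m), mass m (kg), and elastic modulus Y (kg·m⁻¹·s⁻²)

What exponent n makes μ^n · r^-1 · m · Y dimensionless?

Balance the M exponent: (1)·n from μ, plus −(0) + (1) + (1) = 2 from the rest, must sum to zero.
n + 2 = 0, so n = -2.

-2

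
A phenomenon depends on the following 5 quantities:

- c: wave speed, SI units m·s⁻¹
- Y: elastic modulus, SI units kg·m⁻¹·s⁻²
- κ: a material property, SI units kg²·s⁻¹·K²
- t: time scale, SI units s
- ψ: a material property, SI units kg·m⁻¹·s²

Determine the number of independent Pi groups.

There are 5 variables and 4 base dimensions (M, L, T, Θ).
The dimension matrix has rank 4.
Independent dimensionless groups: 5 − 4 = 1.

1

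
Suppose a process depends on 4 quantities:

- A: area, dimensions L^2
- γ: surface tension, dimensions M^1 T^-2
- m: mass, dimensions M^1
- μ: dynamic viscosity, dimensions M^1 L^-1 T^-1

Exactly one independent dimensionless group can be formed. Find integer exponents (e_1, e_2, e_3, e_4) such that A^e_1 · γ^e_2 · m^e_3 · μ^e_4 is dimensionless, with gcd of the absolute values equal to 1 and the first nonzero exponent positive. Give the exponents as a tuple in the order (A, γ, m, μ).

M: e_1·(0) + e_2·(1) + e_3·(1) + e_4·(1) = 0
L: e_1·(2) + e_2·(0) + e_3·(0) + e_4·(-1) = 0
T: e_1·(0) + e_2·(-2) + e_3·(0) + e_4·(-1) = 0
Solving this homogeneous linear system for the smallest-integer solution (first nonzero entry positive) gives (1, -1, -1, 2).

(1, -1, -1, 2)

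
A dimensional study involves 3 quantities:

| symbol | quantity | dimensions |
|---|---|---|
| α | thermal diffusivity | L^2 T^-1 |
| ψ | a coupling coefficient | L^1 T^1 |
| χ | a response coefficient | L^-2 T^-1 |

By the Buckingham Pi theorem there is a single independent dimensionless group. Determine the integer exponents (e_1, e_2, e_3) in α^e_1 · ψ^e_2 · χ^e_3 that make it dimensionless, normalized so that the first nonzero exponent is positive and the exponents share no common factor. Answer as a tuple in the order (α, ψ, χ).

L: e_1·(2) + e_2·(1) + e_3·(-2) = 0
T: e_1·(-1) + e_2·(1) + e_3·(-1) = 0
Solving this homogeneous linear system for the smallest-integer solution (first nonzero entry positive) gives (1, 4, 3).

(1, 4, 3)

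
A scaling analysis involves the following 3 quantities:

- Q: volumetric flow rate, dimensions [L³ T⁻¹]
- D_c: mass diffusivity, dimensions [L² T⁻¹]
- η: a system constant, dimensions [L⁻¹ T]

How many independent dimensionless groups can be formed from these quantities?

1

There are 3 variables and 2 base dimensions (L, T).
The dimension matrix has rank 2.
Independent dimensionless groups: 3 − 2 = 1.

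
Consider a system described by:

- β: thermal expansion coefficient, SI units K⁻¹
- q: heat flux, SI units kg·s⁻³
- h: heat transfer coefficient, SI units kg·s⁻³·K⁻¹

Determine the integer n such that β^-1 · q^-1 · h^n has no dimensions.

Balance the M exponent: (1)·n from h, plus −(0) − (1) = -1 from the rest, must sum to zero.
n − 1 = 0, so n = 1.

1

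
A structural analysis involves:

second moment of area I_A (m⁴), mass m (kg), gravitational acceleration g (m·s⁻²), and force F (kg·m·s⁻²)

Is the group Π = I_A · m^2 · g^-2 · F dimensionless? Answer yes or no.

Sum the exponent of each base dimension across the product:
  M: [I_A]_M + 2·[m]_M − 2·[g]_M + [F]_M = (0) + 2·(1) − 2·(0) + (1) = 3
  L: [I_A]_L + 2·[m]_L − 2·[g]_L + [F]_L = (4) + 2·(0) − 2·(1) + (1) = 3
  T: [I_A]_T + 2·[m]_T − 2·[g]_T + [F]_T = (0) + 2·(0) − 2·(-2) + (-2) = 2
Net dimensions [M³ L³ T²] ≠ [1] — not dimensionless.

no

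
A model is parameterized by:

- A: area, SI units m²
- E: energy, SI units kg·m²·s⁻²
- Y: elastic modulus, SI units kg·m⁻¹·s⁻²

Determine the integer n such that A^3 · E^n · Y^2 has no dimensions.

Balance the M exponent: (1)·n from E, plus 3·(0) + 2·(1) = 2 from the rest, must sum to zero.
n + 2 = 0, so n = -2.

-2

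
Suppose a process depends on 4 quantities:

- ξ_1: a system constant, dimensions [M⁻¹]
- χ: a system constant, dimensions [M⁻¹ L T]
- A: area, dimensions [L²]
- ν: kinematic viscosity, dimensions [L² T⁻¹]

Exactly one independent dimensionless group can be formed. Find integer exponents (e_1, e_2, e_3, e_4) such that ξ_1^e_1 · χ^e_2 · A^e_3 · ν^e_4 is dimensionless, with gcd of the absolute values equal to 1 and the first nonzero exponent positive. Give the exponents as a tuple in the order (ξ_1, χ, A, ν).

M: e_1·(-1) + e_2·(-1) + e_3·(0) + e_4·(0) = 0
L: e_1·(0) + e_2·(1) + e_3·(2) + e_4·(2) = 0
T: e_1·(0) + e_2·(1) + e_3·(0) + e_4·(-1) = 0
Solving this homogeneous linear system for the smallest-integer solution (first nonzero entry positive) gives (2, -2, 3, -2).

(2, -2, 3, -2)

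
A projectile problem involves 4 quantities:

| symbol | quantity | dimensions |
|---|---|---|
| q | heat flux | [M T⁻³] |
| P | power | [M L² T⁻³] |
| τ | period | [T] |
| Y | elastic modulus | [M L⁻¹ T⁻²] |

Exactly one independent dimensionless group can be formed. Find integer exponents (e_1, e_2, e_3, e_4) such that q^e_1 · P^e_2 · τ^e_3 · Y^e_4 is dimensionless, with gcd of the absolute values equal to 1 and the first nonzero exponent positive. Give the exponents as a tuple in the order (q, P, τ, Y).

(3, -1, 2, -2)

M: e_1·(1) + e_2·(1) + e_3·(0) + e_4·(1) = 0
L: e_1·(0) + e_2·(2) + e_3·(0) + e_4·(-1) = 0
T: e_1·(-3) + e_2·(-3) + e_3·(1) + e_4·(-2) = 0
Solving this homogeneous linear system for the smallest-integer solution (first nonzero entry positive) gives (3, -1, 2, -2).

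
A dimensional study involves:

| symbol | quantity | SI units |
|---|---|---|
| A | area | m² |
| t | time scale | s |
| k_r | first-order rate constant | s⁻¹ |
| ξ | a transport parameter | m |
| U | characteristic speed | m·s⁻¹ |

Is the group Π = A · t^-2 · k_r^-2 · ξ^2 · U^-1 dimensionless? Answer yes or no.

Sum the exponent of each base dimension across the product:
  L: [A]_L − 2·[t]_L − 2·[k_r]_L + 2·[ξ]_L − [U]_L = (2) − 2·(0) − 2·(0) + 2·(1) − (1) = 3
  T: [A]_T − 2·[t]_T − 2·[k_r]_T + 2·[ξ]_T − [U]_T = (0) − 2·(1) − 2·(-1) + 2·(0) − (-1) = 1
Net dimensions [L³ T] ≠ [1] — not dimensionless.

no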